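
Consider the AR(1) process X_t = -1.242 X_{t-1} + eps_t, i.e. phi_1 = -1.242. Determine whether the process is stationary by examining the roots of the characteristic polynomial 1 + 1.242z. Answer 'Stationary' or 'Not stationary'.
\text{Not stationary}

The AR(p) characteristic polynomial is P(z) = 1 + 1.242z.
Stationarity requires all roots to lie outside the unit circle, i.e. |z| > 1 for every root.
This is linear in z: 1 + (1.242) z = 0  =>  z = -1/(1.242) = -0.805153,  |z| = 0.805153.
Moduli of all roots: 0.8052.
All moduli strictly greater than 1? No.
Verdict: Not stationary.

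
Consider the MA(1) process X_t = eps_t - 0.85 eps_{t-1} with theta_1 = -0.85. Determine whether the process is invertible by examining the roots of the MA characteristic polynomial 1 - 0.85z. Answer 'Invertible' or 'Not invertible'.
\text{Invertible}

The MA(q) characteristic polynomial is P(z) = 1 - 0.85z.
Invertibility requires all roots to lie outside the unit circle, i.e. |z| > 1 for every root.
This is linear in z: 1 + (-0.85) z = 0  =>  z = -1/(-0.85) = 1.176471,  |z| = 1.176471.
Moduli of all roots: 1.1765.
All moduli strictly greater than 1? Yes.
Verdict: Invertible.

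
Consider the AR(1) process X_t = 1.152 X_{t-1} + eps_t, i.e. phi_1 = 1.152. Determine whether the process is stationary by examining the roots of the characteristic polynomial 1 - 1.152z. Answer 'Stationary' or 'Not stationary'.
\text{Not stationary}

The AR(p) characteristic polynomial is P(z) = 1 - 1.152z.
Stationarity requires all roots to lie outside the unit circle, i.e. |z| > 1 for every root.
This is linear in z: 1 + (-1.152) z = 0  =>  z = -1/(-1.152) = 0.868056,  |z| = 0.868056.
Moduli of all roots: 0.8681.
All moduli strictly greater than 1? No.
Verdict: Not stationary.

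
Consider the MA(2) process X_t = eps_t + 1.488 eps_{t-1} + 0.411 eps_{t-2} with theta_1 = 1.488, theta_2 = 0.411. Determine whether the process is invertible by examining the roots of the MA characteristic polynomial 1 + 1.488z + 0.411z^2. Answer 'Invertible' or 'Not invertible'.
\text{Not invertible}

The MA(q) characteristic polynomial is P(z) = 1 + 1.488z + 0.411z^2.
Invertibility requires all roots to lie outside the unit circle, i.e. |z| > 1 for every root.
Set 1 + (1.488) z + (0.411) z^2 = 0, i.e. a z^2 + b z + c = 0 with a = 0.411, b = 1.488, c = 1.
Discriminant D = b^2 - 4ac = (1.488)^2 - 4*(0.411)*1 = 2.214144 - (1.644) = 0.570144.
D >= 0, so the roots are real: z = (-b +/- sqrt(D)) / (2a) = (-1.488 +/- 0.755079) / (0.822).
  z_1 = (-1.488 + 0.755079) / (0.822) = -0.8916,   |z_1| = 0.8916.
  z_2 = (-1.488 - 0.755079) / (0.822) = -2.7288,   |z_2| = 2.7288.
Moduli of all roots: 0.8916, 2.7288.
All moduli strictly greater than 1? No.
Verdict: Not invertible.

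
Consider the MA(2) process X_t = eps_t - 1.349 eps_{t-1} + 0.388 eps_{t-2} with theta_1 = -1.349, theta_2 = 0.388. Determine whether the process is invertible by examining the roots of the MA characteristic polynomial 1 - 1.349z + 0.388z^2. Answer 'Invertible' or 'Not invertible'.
\text{Invertible}

The MA(q) characteristic polynomial is P(z) = 1 - 1.349z + 0.388z^2.
Invertibility requires all roots to lie outside the unit circle, i.e. |z| > 1 for every root.
Set 1 + (-1.349) z + (0.388) z^2 = 0, i.e. a z^2 + b z + c = 0 with a = 0.388, b = -1.349, c = 1.
Discriminant D = b^2 - 4ac = (-1.349)^2 - 4*(0.388)*1 = 1.819801 - (1.552) = 0.267801.
D >= 0, so the roots are real: z = (-b +/- sqrt(D)) / (2a) = (1.349 +/- 0.517495) / (0.776).
  z_1 = (1.349 + 0.517495) / (0.776) = 2.4053,   |z_1| = 2.4053.
  z_2 = (1.349 - 0.517495) / (0.776) = 1.0715,   |z_2| = 1.0715.
Moduli of all roots: 2.4053, 1.0715.
All moduli strictly greater than 1? Yes.
Verdict: Invertible.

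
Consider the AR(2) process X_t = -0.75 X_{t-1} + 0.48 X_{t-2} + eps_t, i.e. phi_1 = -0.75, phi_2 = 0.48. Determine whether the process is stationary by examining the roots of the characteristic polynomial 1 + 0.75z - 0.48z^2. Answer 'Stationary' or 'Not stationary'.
\text{Not stationary}

The AR(p) characteristic polynomial is P(z) = 1 + 0.75z - 0.48z^2.
Stationarity requires all roots to lie outside the unit circle, i.e. |z| > 1 for every root.
Set 1 + (0.75) z + (-0.48) z^2 = 0, i.e. a z^2 + b z + c = 0 with a = -0.48, b = 0.75, c = 1.
Discriminant D = b^2 - 4ac = (0.75)^2 - 4*(-0.48)*1 = 0.5625 - (-1.92) = 2.4825.
D >= 0, so the roots are real: z = (-b +/- sqrt(D)) / (2a) = (-0.75 +/- 1.575595) / (-0.96).
  z_1 = (-0.75 + 1.575595) / (-0.96) = -0.86,   |z_1| = 0.86.
  z_2 = (-0.75 - 1.575595) / (-0.96) = 2.4225,   |z_2| = 2.4225.
Moduli of all roots: 0.8600, 2.4225.
All moduli strictly greater than 1? No.
Verdict: Not stationary.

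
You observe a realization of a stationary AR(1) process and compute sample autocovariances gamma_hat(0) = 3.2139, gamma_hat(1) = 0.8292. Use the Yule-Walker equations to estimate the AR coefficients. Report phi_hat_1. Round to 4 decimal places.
\hat\phi_{1} = 0.2580

The Yule-Walker equations for an AR(p) process read, in matrix form,
  Gamma_p phi = r_p,   with   (Gamma_p)_{ij} = gamma(|i - j|),
                       (r_p)_i = gamma(i),   i,j = 1..p.
Substitute the sample gammas (Toeplitz matrix and right-hand side of size 1):
  Gamma_p = [[3.2139]]
  r_p     = [0.8292]
With p = 1 this is the single equation gamma(0) phi_1 = gamma(1):
  phi_hat_1 = gamma(1) / gamma(0) = 0.8292 / 3.2139 = 0.2580.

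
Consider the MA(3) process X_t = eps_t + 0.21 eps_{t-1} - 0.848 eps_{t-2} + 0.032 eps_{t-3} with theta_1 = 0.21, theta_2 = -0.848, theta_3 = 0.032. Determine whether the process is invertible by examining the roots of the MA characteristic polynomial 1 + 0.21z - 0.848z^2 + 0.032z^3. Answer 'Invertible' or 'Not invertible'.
\text{Not invertible}

The MA(q) characteristic polynomial is P(z) = 1 + 0.21z - 0.848z^2 + 0.032z^3.
Invertibility requires all roots to lie outside the unit circle, i.e. |z| > 1 for every root.
Degree 3: look for a simple real root z0 first, then factor out (1 - z/z0) and solve the remaining quadratic.
Testing z0 = 1.25: P(1.25) = 1 + (0.21)(1.25) + (-0.848)(1.25)^2 + (0.032)(1.25)^3
  = 1 + (0.2625) + (-1.325) + (0.0625) = 0.  So z_0 = 1.25 is a root, |z_0| = 1.25.
Divide out the factor (1 - 0.8 z) = (1 - z/z0) (since 1/z0 = 0.8):
  P(z) = (1 - 0.8 z)(1 + (1.01) z + (-0.04) z^2)
  [check: z-coef 1.01 - (0.8) = 0.21; z^2-coef -0.04 - (0.8)(1.01) = -0.848; z^3-coef -(0.8)(-0.04) = 0.032.]
Remaining roots from the quadratic factor 1 + (1.01) z + (-0.04) z^2:
  Set 1 + (1.01) z + (-0.04) z^2 = 0, i.e. a z^2 + b z + c = 0 with a = -0.04, b = 1.01, c = 1.
  Discriminant D = b^2 - 4ac = (1.01)^2 - 4*(-0.04)*1 = 1.0201 - (-0.16) = 1.1801.
  D >= 0, so the roots are real: z = (-b +/- sqrt(D)) / (2a) = (-1.01 +/- 1.086324) / (-0.08).
    z_1 = (-1.01 + 1.086324) / (-0.08) = -0.9541,   |z_1| = 0.9541.
    z_2 = (-1.01 - 1.086324) / (-0.08) = 26.2041,   |z_2| = 26.2041.
Moduli of all roots: 1.2500, 0.9541, 26.2041.
All moduli strictly greater than 1? No.
Verdict: Not invertible.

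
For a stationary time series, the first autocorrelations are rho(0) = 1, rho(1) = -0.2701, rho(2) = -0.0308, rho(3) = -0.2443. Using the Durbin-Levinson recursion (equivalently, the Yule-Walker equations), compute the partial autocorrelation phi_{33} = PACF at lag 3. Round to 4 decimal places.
\phi_{33} = -0.3100

The PACF at lag k is phi_{kk}, the last component of the solution
to the Yule-Walker system G_k phi = r_k where
  (G_k)_{ij} = rho(|i - j|), (r_k)_i = rho(i), i,j = 1..k.
Equivalently, Durbin-Levinson gives phi_{kk} iteratively:
  phi_{11} = rho(1)
  phi_{kk} = [rho(k) - sum_{j=1..k-1} phi_{k-1,j} rho(k-j)]
            / [1 - sum_{j=1..k-1} phi_{k-1,j} rho(j)],
  phi_{k,j} = phi_{k-1,j} - phi_{kk} phi_{k-1,k-j},  j = 1..k-1.
Step k = 1:
  phi_11 = rho(1) = -0.2701.
Step k = 2:
  phi_22 = [rho(2) - phi_11 rho(1)] / [1 - phi_11 rho(1)] = [-0.0308 - (-0.2701)(-0.2701)] / [1 - (-0.2701)(-0.2701)]
         = -0.10375401 / 0.92704599 = -0.111919.
  Update: phi_21 = phi_11 - phi_22 phi_11 = -0.2701 - (-0.111919)(-0.2701) = -0.300329.
Step k = 3:
  phi_33 = [rho(3) - phi_21 rho(2) - phi_22 rho(1)] / [1 - phi_21 rho(1) - phi_22 rho(2)]
    numerator   = -0.2443 - (-0.300329)(-0.0308) - (-0.111919)(-0.2701) = -0.28377945
    denominator = 1 - (-0.300329)(-0.2701) - (-0.111919)(-0.0308) = 0.91543395
  phi_33 = -0.28377945 / 0.91543395 = -0.31.
Therefore phi_{33} = -0.3100.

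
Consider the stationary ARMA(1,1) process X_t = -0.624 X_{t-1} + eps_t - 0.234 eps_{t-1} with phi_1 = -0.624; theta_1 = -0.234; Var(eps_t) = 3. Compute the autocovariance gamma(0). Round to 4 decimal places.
\gamma(0) = 6.6168

Multiply the model equation by X_{t-k} and take expectations. With theta_0 = psi_0 = 1 and psi_j the MA(infinity) weights, this gives
  gamma(k) - sum_i phi_i gamma(k-i) = c_k,
  c_k = sigma^2 * sum_{j=k..q} theta_j psi_{j-k}   (c_k = 0 for k > q),
using gamma(-m) = gamma(m).
psi-weights needed (psi_j = theta_j + sum_i phi_i psi_{j-i}):
  psi_1 = theta_1 + phi_1 = -0.234 + (-0.624) = -0.858
Right-hand sides:
  c_0 = sigma^2 (1 + theta_1 psi_1) = 3 * (1 + (-0.234)(-0.858)) = 3 * 1.200772 = 3.602316
  c_1 = sigma^2 theta_1 = 3 * (-0.234) = -0.702
  c_2 = 0
Equations for k = 0 and k = 1 (AR order 1):
  gamma(0) = phi_1 gamma(1) + c_0
  gamma(1) = phi_1 gamma(0) + c_1
Substituting the second into the first: gamma(0) (1 - phi_1^2) = c_0 + phi_1 c_1, so
  gamma(0) = (c_0 + phi_1 c_1) / (1 - phi_1^2) = (3.602316 + (-0.624)(-0.702)) / (1 - (-0.624)^2) = 4.040364 / 0.610624 = 6.616779.
Therefore gamma(0) = 6.6168 (to 4 decimal places).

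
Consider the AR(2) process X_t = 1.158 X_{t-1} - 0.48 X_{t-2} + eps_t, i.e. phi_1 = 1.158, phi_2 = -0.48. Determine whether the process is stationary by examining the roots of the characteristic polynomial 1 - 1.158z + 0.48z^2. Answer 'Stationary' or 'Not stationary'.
\text{Stationary}

The AR(p) characteristic polynomial is P(z) = 1 - 1.158z + 0.48z^2.
Stationarity requires all roots to lie outside the unit circle, i.e. |z| > 1 for every root.
Set 1 + (-1.158) z + (0.48) z^2 = 0, i.e. a z^2 + b z + c = 0 with a = 0.48, b = -1.158, c = 1.
Discriminant D = b^2 - 4ac = (-1.158)^2 - 4*(0.48)*1 = 1.340964 - (1.92) = -0.579036.
D < 0, so the roots are the complex-conjugate pair z = (-b +/- i sqrt(-D)) / (2a) = 1.2063 +/- 0.7927i.
For a conjugate pair |z|^2 = z * conj(z) = (product of roots) = c/a = 1/(0.48) = 2.083333, so |z| = sqrt(2.083333) = 1.4434 for both roots.
Moduli of all roots: 1.4434, 1.4434.
All moduli strictly greater than 1? Yes.
Verdict: Stationary.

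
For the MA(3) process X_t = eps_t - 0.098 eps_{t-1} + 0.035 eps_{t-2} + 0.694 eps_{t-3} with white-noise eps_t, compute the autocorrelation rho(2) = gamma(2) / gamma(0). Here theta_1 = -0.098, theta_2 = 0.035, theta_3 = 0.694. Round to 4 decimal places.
\rho(2) = -0.0221

For an MA(q) process with theta_0 = 1, the autocovariance is
  gamma(k) = sigma^2 * sum_{i=0..q-k} theta_i * theta_{i+k},
and rho(k) = gamma(k) / gamma(0). Sigma^2 cancels.
  numerator   = (1)*(0.035) + (-0.098)*(0.694) = -0.033012.
  denominator = (1)^2 + (-0.098)^2 + (0.035)^2 + (0.694)^2 = 1.492465.
  rho(2) = -0.033012 / 1.492465 = -0.0221.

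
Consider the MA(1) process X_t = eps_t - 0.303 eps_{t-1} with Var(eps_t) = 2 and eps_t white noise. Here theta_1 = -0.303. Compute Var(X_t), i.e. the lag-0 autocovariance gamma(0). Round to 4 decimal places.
\gamma(0) = 2.1836

For an MA(q) process X_t = eps_t + sum_i theta_i eps_{t-i} with
Var(eps_t) = sigma^2, the variance is
  gamma(0) = sigma^2 * (1 + sum_i theta_i^2).
  sum_i theta_i^2 = (-0.303)^2 = 0.091809.
  gamma(0) = 2 * (1 + 0.091809) = 2 * 1.091809 = 2.183618, which rounds to 2.1836.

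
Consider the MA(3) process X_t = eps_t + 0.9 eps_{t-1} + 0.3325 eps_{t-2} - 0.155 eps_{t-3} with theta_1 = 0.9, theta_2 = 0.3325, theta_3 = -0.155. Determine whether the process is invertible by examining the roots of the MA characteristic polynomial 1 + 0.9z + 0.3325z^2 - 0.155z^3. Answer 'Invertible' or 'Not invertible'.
\text{Invertible}

The MA(q) characteristic polynomial is P(z) = 1 + 0.9z + 0.3325z^2 - 0.155z^3.
Invertibility requires all roots to lie outside the unit circle, i.e. |z| > 1 for every root.
Degree 3: look for a simple real root z0 first, then factor out (1 - z/z0) and solve the remaining quadratic.
Testing z0 = 4: P(4) = 1 + (0.9)(4) + (0.3325)(4)^2 + (-0.155)(4)^3
  = 1 + (3.6) + (5.32) + (-9.92) = 0.  So z_0 = 4 is a root, |z_0| = 4.
Divide out the factor (1 - 0.25 z) = (1 - z/z0) (since 1/z0 = 0.25):
  P(z) = (1 - 0.25 z)(1 + (1.15) z + (0.62) z^2)
  [check: z-coef 1.15 - (0.25) = 0.9; z^2-coef 0.62 - (0.25)(1.15) = 0.3325; z^3-coef -(0.25)(0.62) = -0.155.]
Remaining roots from the quadratic factor 1 + (1.15) z + (0.62) z^2:
  Set 1 + (1.15) z + (0.62) z^2 = 0, i.e. a z^2 + b z + c = 0 with a = 0.62, b = 1.15, c = 1.
  Discriminant D = b^2 - 4ac = (1.15)^2 - 4*(0.62)*1 = 1.3225 - (2.48) = -1.1575.
  D < 0, so the roots are the complex-conjugate pair z = (-b +/- i sqrt(-D)) / (2a) = -0.9274 +/- 0.8676i.
  For a conjugate pair |z|^2 = z * conj(z) = (product of roots) = c/a = 1/(0.62) = 1.612903, so |z| = sqrt(1.612903) = 1.27 for both roots.
Moduli of all roots: 4.0000, 1.2700, 1.2700.
All moduli strictly greater than 1? Yes.
Verdict: Invertible.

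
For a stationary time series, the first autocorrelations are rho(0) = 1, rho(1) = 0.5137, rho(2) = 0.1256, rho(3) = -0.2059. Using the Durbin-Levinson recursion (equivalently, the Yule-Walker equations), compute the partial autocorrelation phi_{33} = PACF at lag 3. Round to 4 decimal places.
\phi_{33} = -0.2620

The PACF at lag k is phi_{kk}, the last component of the solution
to the Yule-Walker system G_k phi = r_k where
  (G_k)_{ij} = rho(|i - j|), (r_k)_i = rho(i), i,j = 1..k.
Equivalently, Durbin-Levinson gives phi_{kk} iteratively:
  phi_{11} = rho(1)
  phi_{kk} = [rho(k) - sum_{j=1..k-1} phi_{k-1,j} rho(k-j)]
            / [1 - sum_{j=1..k-1} phi_{k-1,j} rho(j)],
  phi_{k,j} = phi_{k-1,j} - phi_{kk} phi_{k-1,k-j},  j = 1..k-1.
Step k = 1:
  phi_11 = rho(1) = 0.5137.
Step k = 2:
  phi_22 = [rho(2) - phi_11 rho(1)] / [1 - phi_11 rho(1)] = [0.1256 - (0.5137)(0.5137)] / [1 - (0.5137)(0.5137)]
         = -0.13828769 / 0.73611231 = -0.187862.
  Update: phi_21 = phi_11 - phi_22 phi_11 = 0.5137 - (-0.187862)(0.5137) = 0.610205.
Step k = 3:
  phi_33 = [rho(3) - phi_21 rho(2) - phi_22 rho(1)] / [1 - phi_21 rho(1) - phi_22 rho(2)]
    numerator   = -0.2059 - (0.610205)(0.1256) - (-0.187862)(0.5137) = -0.1860369
    denominator = 1 - (0.610205)(0.5137) - (-0.187862)(0.1256) = 0.71013328
  phi_33 = -0.1860369 / 0.71013328 = -0.262.
Therefore phi_{33} = -0.2620.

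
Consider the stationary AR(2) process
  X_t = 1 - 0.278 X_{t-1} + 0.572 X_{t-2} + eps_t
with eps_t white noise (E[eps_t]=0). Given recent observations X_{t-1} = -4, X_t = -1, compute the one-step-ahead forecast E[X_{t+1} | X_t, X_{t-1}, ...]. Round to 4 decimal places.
E[X_{t+1} \mid \mathcal F_t] = -1.0100

For an AR(p) model X_t = c + sum_i phi_i X_{t-i} + eps_t, the
one-step-ahead conditional mean is
  E[X_{t+1} | X_t, ...] = c + sum_i phi_i X_{t+1-i}.
Substitute known values:
  E[X_{t+1} | ...] = 1 + (-0.278) * (-1) + (0.572) * (-4)
                   = -1.0100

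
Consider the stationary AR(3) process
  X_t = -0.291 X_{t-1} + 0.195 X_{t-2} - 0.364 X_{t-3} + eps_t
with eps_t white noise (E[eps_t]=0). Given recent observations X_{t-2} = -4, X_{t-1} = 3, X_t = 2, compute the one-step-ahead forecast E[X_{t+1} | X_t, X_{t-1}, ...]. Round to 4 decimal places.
E[X_{t+1} \mid \mathcal F_t] = 1.4590

For an AR(p) model X_t = c + sum_i phi_i X_{t-i} + eps_t, the
one-step-ahead conditional mean is
  E[X_{t+1} | X_t, ...] = c + sum_i phi_i X_{t+1-i}.
Substitute known values:
  E[X_{t+1} | ...] = (-0.291) * (2) + (0.195) * (3) + (-0.364) * (-4)
                   = 1.4590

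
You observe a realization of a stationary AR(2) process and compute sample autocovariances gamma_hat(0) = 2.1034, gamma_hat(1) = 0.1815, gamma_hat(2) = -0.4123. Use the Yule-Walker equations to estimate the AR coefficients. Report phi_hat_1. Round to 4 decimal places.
\hat\phi_{1} = 0.1040

The Yule-Walker equations for an AR(p) process read, in matrix form,
  Gamma_p phi = r_p,   with   (Gamma_p)_{ij} = gamma(|i - j|),
                       (r_p)_i = gamma(i),   i,j = 1..p.
Substitute the sample gammas (Toeplitz matrix and right-hand side of size 2):
  Gamma_p = [[2.1034, 0.1815], [0.1815, 2.1034]]
  r_p     = [0.1815, -0.4123]
Written out:
  2.1034 phi_1 + 0.1815 phi_2 = 0.1815
  0.1815 phi_1 + 2.1034 phi_2 = -0.4123
Solve by Cramer's rule:
  det = gamma(0)^2 - gamma(1)^2 = (2.1034)^2 - (0.1815)^2 = 4.42429156 - 0.03294225 = 4.39134931
  phi_hat_1 = [gamma(1) gamma(0) - gamma(1) gamma(2)] / det = [(0.1815)(2.1034) - (0.1815)(-0.4123)] / 4.39134931 = 0.45659955 / 4.39134931 = 0.104
  phi_hat_2 = [gamma(0) gamma(2) - gamma(1)^2] / det = [(2.1034)(-0.4123) - (0.1815)^2] / 4.39134931 = -0.90017407 / 4.39134931 = -0.205
So phi_hat = [0.1040, -0.2050].
Therefore phi_hat_1 = 0.1040.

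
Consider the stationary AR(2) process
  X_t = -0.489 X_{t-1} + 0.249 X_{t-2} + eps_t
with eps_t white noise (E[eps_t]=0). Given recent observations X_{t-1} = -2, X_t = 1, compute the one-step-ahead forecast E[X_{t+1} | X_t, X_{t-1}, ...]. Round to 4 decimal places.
E[X_{t+1} \mid \mathcal F_t] = -0.9870

For an AR(p) model X_t = c + sum_i phi_i X_{t-i} + eps_t, the
one-step-ahead conditional mean is
  E[X_{t+1} | X_t, ...] = c + sum_i phi_i X_{t+1-i}.
Substitute known values:
  E[X_{t+1} | ...] = (-0.489) * (1) + (0.249) * (-2)
                   = -0.9870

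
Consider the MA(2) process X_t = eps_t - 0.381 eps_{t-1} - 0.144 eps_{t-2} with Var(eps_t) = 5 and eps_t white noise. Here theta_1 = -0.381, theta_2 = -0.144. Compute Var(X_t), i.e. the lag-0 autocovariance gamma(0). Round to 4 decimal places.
\gamma(0) = 5.8295

For an MA(q) process X_t = eps_t + sum_i theta_i eps_{t-i} with
Var(eps_t) = sigma^2, the variance is
  gamma(0) = sigma^2 * (1 + sum_i theta_i^2).
  sum_i theta_i^2 = (-0.381)^2 + (-0.144)^2 = 0.145161 + 0.020736 = 0.165897.
  gamma(0) = 5 * (1 + 0.165897) = 5 * 1.165897 = 5.829485, which rounds to 5.8295.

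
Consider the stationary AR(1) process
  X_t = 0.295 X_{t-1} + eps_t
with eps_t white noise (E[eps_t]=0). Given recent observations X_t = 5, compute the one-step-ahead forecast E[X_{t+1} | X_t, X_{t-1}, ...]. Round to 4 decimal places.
E[X_{t+1} \mid \mathcal F_t] = 1.4750

For an AR(p) model X_t = c + sum_i phi_i X_{t-i} + eps_t, the
one-step-ahead conditional mean is
  E[X_{t+1} | X_t, ...] = c + sum_i phi_i X_{t+1-i}.
Substitute known values:
  E[X_{t+1} | ...] = (0.295) * (5)
                   = 1.4750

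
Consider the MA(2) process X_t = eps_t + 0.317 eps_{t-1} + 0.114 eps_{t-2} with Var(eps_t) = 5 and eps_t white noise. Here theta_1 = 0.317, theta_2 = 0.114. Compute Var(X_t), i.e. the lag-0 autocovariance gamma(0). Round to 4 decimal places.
\gamma(0) = 5.5674

For an MA(q) process X_t = eps_t + sum_i theta_i eps_{t-i} with
Var(eps_t) = sigma^2, the variance is
  gamma(0) = sigma^2 * (1 + sum_i theta_i^2).
  sum_i theta_i^2 = (0.317)^2 + (0.114)^2 = 0.100489 + 0.012996 = 0.113485.
  gamma(0) = 5 * (1 + 0.113485) = 5 * 1.113485 = 5.567425, which rounds to 5.5674.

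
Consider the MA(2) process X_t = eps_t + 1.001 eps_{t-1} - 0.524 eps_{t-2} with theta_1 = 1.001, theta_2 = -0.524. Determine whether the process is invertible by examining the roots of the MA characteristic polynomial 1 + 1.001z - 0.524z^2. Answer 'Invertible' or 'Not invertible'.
\text{Not invertible}

The MA(q) characteristic polynomial is P(z) = 1 + 1.001z - 0.524z^2.
Invertibility requires all roots to lie outside the unit circle, i.e. |z| > 1 for every root.
Set 1 + (1.001) z + (-0.524) z^2 = 0, i.e. a z^2 + b z + c = 0 with a = -0.524, b = 1.001, c = 1.
Discriminant D = b^2 - 4ac = (1.001)^2 - 4*(-0.524)*1 = 1.002001 - (-2.096) = 3.098001.
D >= 0, so the roots are real: z = (-b +/- sqrt(D)) / (2a) = (-1.001 +/- 1.760114) / (-1.048).
  z_1 = (-1.001 + 1.760114) / (-1.048) = -0.7243,   |z_1| = 0.7243.
  z_2 = (-1.001 - 1.760114) / (-1.048) = 2.6347,   |z_2| = 2.6347.
Moduli of all roots: 0.7243, 2.6347.
All moduli strictly greater than 1? No.
Verdict: Not invertible.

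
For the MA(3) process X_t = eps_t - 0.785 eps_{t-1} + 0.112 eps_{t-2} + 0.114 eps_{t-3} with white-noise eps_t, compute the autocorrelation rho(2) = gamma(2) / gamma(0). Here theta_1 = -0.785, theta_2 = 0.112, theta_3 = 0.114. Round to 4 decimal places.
\rho(2) = 0.0137

For an MA(q) process with theta_0 = 1, the autocovariance is
  gamma(k) = sigma^2 * sum_{i=0..q-k} theta_i * theta_{i+k},
and rho(k) = gamma(k) / gamma(0). Sigma^2 cancels.
  numerator   = (1)*(0.112) + (-0.785)*(0.114) = 0.02251.
  denominator = (1)^2 + (-0.785)^2 + (0.112)^2 + (0.114)^2 = 1.641765.
  rho(2) = 0.02251 / 1.641765 = 0.0137.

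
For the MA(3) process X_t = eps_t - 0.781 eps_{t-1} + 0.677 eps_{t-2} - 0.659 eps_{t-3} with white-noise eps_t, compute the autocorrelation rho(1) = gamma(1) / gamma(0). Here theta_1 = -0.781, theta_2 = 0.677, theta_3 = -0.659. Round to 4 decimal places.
\rho(1) = -0.7016

For an MA(q) process with theta_0 = 1, the autocovariance is
  gamma(k) = sigma^2 * sum_{i=0..q-k} theta_i * theta_{i+k},
and rho(k) = gamma(k) / gamma(0). Sigma^2 cancels.
  numerator   = (1)*(-0.781) + (-0.781)*(0.677) + (0.677)*(-0.659) = -1.75588.
  denominator = (1)^2 + (-0.781)^2 + (0.677)^2 + (-0.659)^2 = 2.502571.
  rho(1) = -1.75588 / 2.502571 = -0.7016.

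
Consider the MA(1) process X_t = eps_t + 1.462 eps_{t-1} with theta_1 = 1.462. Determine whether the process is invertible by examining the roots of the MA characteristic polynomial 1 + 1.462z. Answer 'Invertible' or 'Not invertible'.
\text{Not invertible}

The MA(q) characteristic polynomial is P(z) = 1 + 1.462z.
Invertibility requires all roots to lie outside the unit circle, i.e. |z| > 1 for every root.
This is linear in z: 1 + (1.462) z = 0  =>  z = -1/(1.462) = -0.683995,  |z| = 0.683995.
Moduli of all roots: 0.6840.
All moduli strictly greater than 1? No.
Verdict: Not invertible.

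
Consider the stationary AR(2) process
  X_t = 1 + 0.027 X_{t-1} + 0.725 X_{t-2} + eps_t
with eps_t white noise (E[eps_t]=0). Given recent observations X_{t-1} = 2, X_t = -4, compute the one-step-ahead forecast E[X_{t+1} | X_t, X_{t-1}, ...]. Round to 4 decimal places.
E[X_{t+1} \mid \mathcal F_t] = 2.3420

For an AR(p) model X_t = c + sum_i phi_i X_{t-i} + eps_t, the
one-step-ahead conditional mean is
  E[X_{t+1} | X_t, ...] = c + sum_i phi_i X_{t+1-i}.
Substitute known values:
  E[X_{t+1} | ...] = 1 + (0.027) * (-4) + (0.725) * (2)
                   = 2.3420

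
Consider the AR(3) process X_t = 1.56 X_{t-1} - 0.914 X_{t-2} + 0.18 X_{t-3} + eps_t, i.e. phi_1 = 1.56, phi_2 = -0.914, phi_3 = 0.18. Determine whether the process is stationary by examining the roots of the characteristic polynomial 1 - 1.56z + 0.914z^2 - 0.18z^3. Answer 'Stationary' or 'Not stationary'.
\text{Stationary}

The AR(p) characteristic polynomial is P(z) = 1 - 1.56z + 0.914z^2 - 0.18z^3.
Stationarity requires all roots to lie outside the unit circle, i.e. |z| > 1 for every root.
Degree 3: look for a simple real root z0 first, then factor out (1 - z/z0) and solve the remaining quadratic.
Testing z0 = 2.5: P(2.5) = 1 + (-1.56)(2.5) + (0.914)(2.5)^2 + (-0.18)(2.5)^3
  = 1 + (-3.9) + (5.7125) + (-2.8125) = 0.  So z_0 = 2.5 is a root, |z_0| = 2.5.
Divide out the factor (1 - 0.4 z) = (1 - z/z0) (since 1/z0 = 0.4):
  P(z) = (1 - 0.4 z)(1 + (-1.16) z + (0.45) z^2)
  [check: z-coef -1.16 - (0.4) = -1.56; z^2-coef 0.45 - (0.4)(-1.16) = 0.914; z^3-coef -(0.4)(0.45) = -0.18.]
Remaining roots from the quadratic factor 1 + (-1.16) z + (0.45) z^2:
  Set 1 + (-1.16) z + (0.45) z^2 = 0, i.e. a z^2 + b z + c = 0 with a = 0.45, b = -1.16, c = 1.
  Discriminant D = b^2 - 4ac = (-1.16)^2 - 4*(0.45)*1 = 1.3456 - (1.8) = -0.4544.
  D < 0, so the roots are the complex-conjugate pair z = (-b +/- i sqrt(-D)) / (2a) = 1.2889 +/- 0.749i.
  For a conjugate pair |z|^2 = z * conj(z) = (product of roots) = c/a = 1/(0.45) = 2.222222, so |z| = sqrt(2.222222) = 1.4907 for both roots.
Moduli of all roots: 2.5000, 1.4907, 1.4907.
All moduli strictly greater than 1? Yes.
Verdict: Stationary.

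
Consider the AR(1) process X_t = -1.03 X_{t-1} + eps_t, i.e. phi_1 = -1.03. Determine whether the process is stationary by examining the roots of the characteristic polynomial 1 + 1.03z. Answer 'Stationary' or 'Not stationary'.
\text{Not stationary}

The AR(p) characteristic polynomial is P(z) = 1 + 1.03z.
Stationarity requires all roots to lie outside the unit circle, i.e. |z| > 1 for every root.
This is linear in z: 1 + (1.03) z = 0  =>  z = -1/(1.03) = -0.970874,  |z| = 0.970874.
Moduli of all roots: 0.9709.
All moduli strictly greater than 1? No.
Verdict: Not stationary.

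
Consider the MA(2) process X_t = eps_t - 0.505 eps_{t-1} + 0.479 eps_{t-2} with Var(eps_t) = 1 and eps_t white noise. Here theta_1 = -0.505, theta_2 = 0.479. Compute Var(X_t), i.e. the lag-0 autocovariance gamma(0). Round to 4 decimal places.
\gamma(0) = 1.4845

For an MA(q) process X_t = eps_t + sum_i theta_i eps_{t-i} with
Var(eps_t) = sigma^2, the variance is
  gamma(0) = sigma^2 * (1 + sum_i theta_i^2).
  sum_i theta_i^2 = (-0.505)^2 + (0.479)^2 = 0.255025 + 0.229441 = 0.484466.
  gamma(0) = 1 * (1 + 0.484466) = 1 * 1.484466 = 1.484466, which rounds to 1.4845.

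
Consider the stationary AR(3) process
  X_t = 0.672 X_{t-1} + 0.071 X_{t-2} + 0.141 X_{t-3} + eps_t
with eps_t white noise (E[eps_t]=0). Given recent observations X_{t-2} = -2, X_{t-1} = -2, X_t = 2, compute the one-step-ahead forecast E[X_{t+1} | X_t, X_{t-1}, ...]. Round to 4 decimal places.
E[X_{t+1} \mid \mathcal F_t] = 0.9200

For an AR(p) model X_t = c + sum_i phi_i X_{t-i} + eps_t, the
one-step-ahead conditional mean is
  E[X_{t+1} | X_t, ...] = c + sum_i phi_i X_{t+1-i}.
Substitute known values:
  E[X_{t+1} | ...] = (0.672) * (2) + (0.071) * (-2) + (0.141) * (-2)
                   = 0.9200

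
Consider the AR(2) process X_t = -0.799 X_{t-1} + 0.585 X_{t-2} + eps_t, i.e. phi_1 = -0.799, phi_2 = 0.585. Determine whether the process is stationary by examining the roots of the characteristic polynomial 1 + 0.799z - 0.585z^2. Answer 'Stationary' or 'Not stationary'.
\text{Not stationary}

The AR(p) characteristic polynomial is P(z) = 1 + 0.799z - 0.585z^2.
Stationarity requires all roots to lie outside the unit circle, i.e. |z| > 1 for every root.
Set 1 + (0.799) z + (-0.585) z^2 = 0, i.e. a z^2 + b z + c = 0 with a = -0.585, b = 0.799, c = 1.
Discriminant D = b^2 - 4ac = (0.799)^2 - 4*(-0.585)*1 = 0.638401 - (-2.34) = 2.978401.
D >= 0, so the roots are real: z = (-b +/- sqrt(D)) / (2a) = (-0.799 +/- 1.725804) / (-1.17).
  z_1 = (-0.799 + 1.725804) / (-1.17) = -0.7921,   |z_1| = 0.7921.
  z_2 = (-0.799 - 1.725804) / (-1.17) = 2.158,   |z_2| = 2.158.
Moduli of all roots: 0.7921, 2.1580.
All moduli strictly greater than 1? No.
Verdict: Not stationary.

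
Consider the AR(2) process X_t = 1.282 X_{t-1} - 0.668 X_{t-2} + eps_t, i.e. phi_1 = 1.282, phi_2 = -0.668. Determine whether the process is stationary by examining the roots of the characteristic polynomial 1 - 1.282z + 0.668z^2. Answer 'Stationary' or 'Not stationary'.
\text{Stationary}

The AR(p) characteristic polynomial is P(z) = 1 - 1.282z + 0.668z^2.
Stationarity requires all roots to lie outside the unit circle, i.e. |z| > 1 for every root.
Set 1 + (-1.282) z + (0.668) z^2 = 0, i.e. a z^2 + b z + c = 0 with a = 0.668, b = -1.282, c = 1.
Discriminant D = b^2 - 4ac = (-1.282)^2 - 4*(0.668)*1 = 1.643524 - (2.672) = -1.028476.
D < 0, so the roots are the complex-conjugate pair z = (-b +/- i sqrt(-D)) / (2a) = 0.9596 +/- 0.7591i.
For a conjugate pair |z|^2 = z * conj(z) = (product of roots) = c/a = 1/(0.668) = 1.497006, so |z| = sqrt(1.497006) = 1.2235 for both roots.
Moduli of all roots: 1.2235, 1.2235.
All moduli strictly greater than 1? Yes.
Verdict: Stationary.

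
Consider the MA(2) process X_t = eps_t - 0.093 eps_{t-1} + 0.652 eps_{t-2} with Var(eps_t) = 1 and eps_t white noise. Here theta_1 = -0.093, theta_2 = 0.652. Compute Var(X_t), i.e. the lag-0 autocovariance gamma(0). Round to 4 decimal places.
\gamma(0) = 1.4338

For an MA(q) process X_t = eps_t + sum_i theta_i eps_{t-i} with
Var(eps_t) = sigma^2, the variance is
  gamma(0) = sigma^2 * (1 + sum_i theta_i^2).
  sum_i theta_i^2 = (-0.093)^2 + (0.652)^2 = 0.008649 + 0.425104 = 0.433753.
  gamma(0) = 1 * (1 + 0.433753) = 1 * 1.433753 = 1.433753, which rounds to 1.4338.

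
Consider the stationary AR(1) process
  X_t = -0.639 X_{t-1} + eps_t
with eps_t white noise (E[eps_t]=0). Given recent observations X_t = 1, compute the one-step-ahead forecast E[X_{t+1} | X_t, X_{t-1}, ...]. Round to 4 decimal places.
E[X_{t+1} \mid \mathcal F_t] = -0.6390

For an AR(p) model X_t = c + sum_i phi_i X_{t-i} + eps_t, the
one-step-ahead conditional mean is
  E[X_{t+1} | X_t, ...] = c + sum_i phi_i X_{t+1-i}.
Substitute known values:
  E[X_{t+1} | ...] = (-0.639) * (1)
                   = -0.6390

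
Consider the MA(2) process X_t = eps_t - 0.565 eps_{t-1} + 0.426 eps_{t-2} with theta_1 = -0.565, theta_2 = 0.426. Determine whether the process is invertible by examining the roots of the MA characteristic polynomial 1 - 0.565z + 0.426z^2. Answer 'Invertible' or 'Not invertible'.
\text{Invertible}

The MA(q) characteristic polynomial is P(z) = 1 - 0.565z + 0.426z^2.
Invertibility requires all roots to lie outside the unit circle, i.e. |z| > 1 for every root.
Set 1 + (-0.565) z + (0.426) z^2 = 0, i.e. a z^2 + b z + c = 0 with a = 0.426, b = -0.565, c = 1.
Discriminant D = b^2 - 4ac = (-0.565)^2 - 4*(0.426)*1 = 0.319225 - (1.704) = -1.384775.
D < 0, so the roots are the complex-conjugate pair z = (-b +/- i sqrt(-D)) / (2a) = 0.6631 +/- 1.3812i.
For a conjugate pair |z|^2 = z * conj(z) = (product of roots) = c/a = 1/(0.426) = 2.347418, so |z| = sqrt(2.347418) = 1.5321 for both roots.
Moduli of all roots: 1.5321, 1.5321.
All moduli strictly greater than 1? Yes.
Verdict: Invertible.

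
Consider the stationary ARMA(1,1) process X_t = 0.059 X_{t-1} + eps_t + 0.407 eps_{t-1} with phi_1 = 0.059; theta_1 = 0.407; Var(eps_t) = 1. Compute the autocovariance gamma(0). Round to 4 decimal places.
\gamma(0) = 1.2179

Multiply the model equation by X_{t-k} and take expectations. With theta_0 = psi_0 = 1 and psi_j the MA(infinity) weights, this gives
  gamma(k) - sum_i phi_i gamma(k-i) = c_k,
  c_k = sigma^2 * sum_{j=k..q} theta_j psi_{j-k}   (c_k = 0 for k > q),
using gamma(-m) = gamma(m).
psi-weights needed (psi_j = theta_j + sum_i phi_i psi_{j-i}):
  psi_1 = theta_1 + phi_1 = 0.407 + (0.059) = 0.466
Right-hand sides:
  c_0 = sigma^2 (1 + theta_1 psi_1) = 1 * (1 + (0.407)(0.466)) = 1 * 1.189662 = 1.189662
  c_1 = sigma^2 theta_1 = 1 * (0.407) = 0.407
  c_2 = 0
Equations for k = 0 and k = 1 (AR order 1):
  gamma(0) = phi_1 gamma(1) + c_0
  gamma(1) = phi_1 gamma(0) + c_1
Substituting the second into the first: gamma(0) (1 - phi_1^2) = c_0 + phi_1 c_1, so
  gamma(0) = (c_0 + phi_1 c_1) / (1 - phi_1^2) = (1.189662 + (0.059)(0.407)) / (1 - (0.059)^2) = 1.213675 / 0.996519 = 1.217915.
Therefore gamma(0) = 1.2179 (to 4 decimal places).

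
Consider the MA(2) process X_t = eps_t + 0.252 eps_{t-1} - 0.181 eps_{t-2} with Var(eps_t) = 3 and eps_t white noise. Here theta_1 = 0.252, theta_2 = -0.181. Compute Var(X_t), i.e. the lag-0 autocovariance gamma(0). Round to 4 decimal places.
\gamma(0) = 3.2888

For an MA(q) process X_t = eps_t + sum_i theta_i eps_{t-i} with
Var(eps_t) = sigma^2, the variance is
  gamma(0) = sigma^2 * (1 + sum_i theta_i^2).
  sum_i theta_i^2 = (0.252)^2 + (-0.181)^2 = 0.063504 + 0.032761 = 0.096265.
  gamma(0) = 3 * (1 + 0.096265) = 3 * 1.096265 = 3.288795, which rounds to 3.2888.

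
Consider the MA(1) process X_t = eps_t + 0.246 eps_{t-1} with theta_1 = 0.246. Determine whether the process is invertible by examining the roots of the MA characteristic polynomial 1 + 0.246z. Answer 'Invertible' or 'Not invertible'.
\text{Invertible}

The MA(q) characteristic polynomial is P(z) = 1 + 0.246z.
Invertibility requires all roots to lie outside the unit circle, i.e. |z| > 1 for every root.
This is linear in z: 1 + (0.246) z = 0  =>  z = -1/(0.246) = -4.065041,  |z| = 4.065041.
Moduli of all roots: 4.0650.
All moduli strictly greater than 1? Yes.
Verdict: Invertible.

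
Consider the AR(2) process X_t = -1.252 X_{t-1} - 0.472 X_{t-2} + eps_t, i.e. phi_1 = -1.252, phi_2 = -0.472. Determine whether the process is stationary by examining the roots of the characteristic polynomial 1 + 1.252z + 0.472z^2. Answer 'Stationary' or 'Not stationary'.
\text{Stationary}

The AR(p) characteristic polynomial is P(z) = 1 + 1.252z + 0.472z^2.
Stationarity requires all roots to lie outside the unit circle, i.e. |z| > 1 for every root.
Set 1 + (1.252) z + (0.472) z^2 = 0, i.e. a z^2 + b z + c = 0 with a = 0.472, b = 1.252, c = 1.
Discriminant D = b^2 - 4ac = (1.252)^2 - 4*(0.472)*1 = 1.567504 - (1.888) = -0.320496.
D < 0, so the roots are the complex-conjugate pair z = (-b +/- i sqrt(-D)) / (2a) = -1.3263 +/- 0.5997i.
For a conjugate pair |z|^2 = z * conj(z) = (product of roots) = c/a = 1/(0.472) = 2.118644, so |z| = sqrt(2.118644) = 1.4556 for both roots.
Moduli of all roots: 1.4556, 1.4556.
All moduli strictly greater than 1? Yes.
Verdict: Stationary.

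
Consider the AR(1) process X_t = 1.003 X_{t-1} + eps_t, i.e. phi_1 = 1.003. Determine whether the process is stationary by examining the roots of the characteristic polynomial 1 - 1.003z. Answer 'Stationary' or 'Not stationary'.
\text{Not stationary}

The AR(p) characteristic polynomial is P(z) = 1 - 1.003z.
Stationarity requires all roots to lie outside the unit circle, i.e. |z| > 1 for every root.
This is linear in z: 1 + (-1.003) z = 0  =>  z = -1/(-1.003) = 0.997009,  |z| = 0.997009.
Moduli of all roots: 0.9970.
All moduli strictly greater than 1? No.
Verdict: Not stationary.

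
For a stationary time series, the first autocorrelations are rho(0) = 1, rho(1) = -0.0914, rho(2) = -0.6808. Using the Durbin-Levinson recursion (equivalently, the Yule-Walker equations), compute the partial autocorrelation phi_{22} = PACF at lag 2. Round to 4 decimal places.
\phi_{22} = -0.6950

The PACF at lag k is phi_{kk}, the last component of the solution
to the Yule-Walker system G_k phi = r_k where
  (G_k)_{ij} = rho(|i - j|), (r_k)_i = rho(i), i,j = 1..k.
Equivalently, Durbin-Levinson gives phi_{kk} iteratively:
  phi_{11} = rho(1)
  phi_{kk} = [rho(k) - sum_{j=1..k-1} phi_{k-1,j} rho(k-j)]
            / [1 - sum_{j=1..k-1} phi_{k-1,j} rho(j)],
  phi_{k,j} = phi_{k-1,j} - phi_{kk} phi_{k-1,k-j},  j = 1..k-1.
Step k = 1:
  phi_11 = rho(1) = -0.0914.
Step k = 2:
  phi_22 = [rho(2) - phi_11 rho(1)] / [1 - phi_11 rho(1)] = [-0.6808 - (-0.0914)(-0.0914)] / [1 - (-0.0914)(-0.0914)]
         = -0.68915396 / 0.99164604 = -0.695.
Therefore phi_{22} = -0.6950.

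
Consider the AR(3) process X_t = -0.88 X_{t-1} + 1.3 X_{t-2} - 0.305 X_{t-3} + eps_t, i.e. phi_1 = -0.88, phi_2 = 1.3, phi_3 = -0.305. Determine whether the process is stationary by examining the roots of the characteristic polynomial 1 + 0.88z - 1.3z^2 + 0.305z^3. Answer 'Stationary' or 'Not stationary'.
\text{Not stationary}

The AR(p) characteristic polynomial is P(z) = 1 + 0.88z - 1.3z^2 + 0.305z^3.
Stationarity requires all roots to lie outside the unit circle, i.e. |z| > 1 for every root.
Degree 3: look for a simple real root z0 first, then factor out (1 - z/z0) and solve the remaining quadratic.
Testing z0 = 2: P(2) = 1 + (0.88)(2) + (-1.3)(2)^2 + (0.305)(2)^3
  = 1 + (1.76) + (-5.2) + (2.44) = 0.  So z_0 = 2 is a root, |z_0| = 2.
Divide out the factor (1 - 0.5 z) = (1 - z/z0) (since 1/z0 = 0.5):
  P(z) = (1 - 0.5 z)(1 + (1.38) z + (-0.61) z^2)
  [check: z-coef 1.38 - (0.5) = 0.88; z^2-coef -0.61 - (0.5)(1.38) = -1.3; z^3-coef -(0.5)(-0.61) = 0.305.]
Remaining roots from the quadratic factor 1 + (1.38) z + (-0.61) z^2:
  Set 1 + (1.38) z + (-0.61) z^2 = 0, i.e. a z^2 + b z + c = 0 with a = -0.61, b = 1.38, c = 1.
  Discriminant D = b^2 - 4ac = (1.38)^2 - 4*(-0.61)*1 = 1.9044 - (-2.44) = 4.3444.
  D >= 0, so the roots are real: z = (-b +/- sqrt(D)) / (2a) = (-1.38 +/- 2.084322) / (-1.22).
    z_1 = (-1.38 + 2.084322) / (-1.22) = -0.5773,   |z_1| = 0.5773.
    z_2 = (-1.38 - 2.084322) / (-1.22) = 2.8396,   |z_2| = 2.8396.
Moduli of all roots: 2.0000, 0.5773, 2.8396.
All moduli strictly greater than 1? No.
Verdict: Not stationary.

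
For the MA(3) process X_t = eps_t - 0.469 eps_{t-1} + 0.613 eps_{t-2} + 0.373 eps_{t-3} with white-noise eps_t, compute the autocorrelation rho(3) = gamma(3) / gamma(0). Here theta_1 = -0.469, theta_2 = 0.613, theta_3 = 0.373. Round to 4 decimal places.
\rho(3) = 0.2150

For an MA(q) process with theta_0 = 1, the autocovariance is
  gamma(k) = sigma^2 * sum_{i=0..q-k} theta_i * theta_{i+k},
and rho(k) = gamma(k) / gamma(0). Sigma^2 cancels.
  numerator   = (1)*(0.373) = 0.373.
  denominator = (1)^2 + (-0.469)^2 + (0.613)^2 + (0.373)^2 = 1.734859.
  rho(3) = 0.373 / 1.734859 = 0.2150.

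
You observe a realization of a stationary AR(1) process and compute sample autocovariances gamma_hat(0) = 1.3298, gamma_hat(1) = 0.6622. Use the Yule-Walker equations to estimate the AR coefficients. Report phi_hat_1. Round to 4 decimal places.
\hat\phi_{1} = 0.4980

The Yule-Walker equations for an AR(p) process read, in matrix form,
  Gamma_p phi = r_p,   with   (Gamma_p)_{ij} = gamma(|i - j|),
                       (r_p)_i = gamma(i),   i,j = 1..p.
Substitute the sample gammas (Toeplitz matrix and right-hand side of size 1):
  Gamma_p = [[1.3298]]
  r_p     = [0.6622]
With p = 1 this is the single equation gamma(0) phi_1 = gamma(1):
  phi_hat_1 = gamma(1) / gamma(0) = 0.6622 / 1.3298 = 0.4980.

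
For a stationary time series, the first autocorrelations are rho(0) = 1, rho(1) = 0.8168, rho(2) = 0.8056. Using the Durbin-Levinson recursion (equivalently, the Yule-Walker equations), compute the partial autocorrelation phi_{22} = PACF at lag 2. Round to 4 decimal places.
\phi_{22} = 0.4159

The PACF at lag k is phi_{kk}, the last component of the solution
to the Yule-Walker system G_k phi = r_k where
  (G_k)_{ij} = rho(|i - j|), (r_k)_i = rho(i), i,j = 1..k.
Equivalently, Durbin-Levinson gives phi_{kk} iteratively:
  phi_{11} = rho(1)
  phi_{kk} = [rho(k) - sum_{j=1..k-1} phi_{k-1,j} rho(k-j)]
            / [1 - sum_{j=1..k-1} phi_{k-1,j} rho(j)],
  phi_{k,j} = phi_{k-1,j} - phi_{kk} phi_{k-1,k-j},  j = 1..k-1.
Step k = 1:
  phi_11 = rho(1) = 0.8168.
Step k = 2:
  phi_22 = [rho(2) - phi_11 rho(1)] / [1 - phi_11 rho(1)] = [0.8056 - (0.8168)(0.8168)] / [1 - (0.8168)(0.8168)]
         = 0.13843776 / 0.33283776 = 0.4159.
Therefore phi_{22} = 0.4159.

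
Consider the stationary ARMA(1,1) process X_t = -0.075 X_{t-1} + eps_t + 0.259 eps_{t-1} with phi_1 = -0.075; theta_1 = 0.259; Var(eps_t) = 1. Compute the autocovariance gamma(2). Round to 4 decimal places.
\gamma(2) = -0.0136

Multiply the model equation by X_{t-k} and take expectations. With theta_0 = psi_0 = 1 and psi_j the MA(infinity) weights, this gives
  gamma(k) - sum_i phi_i gamma(k-i) = c_k,
  c_k = sigma^2 * sum_{j=k..q} theta_j psi_{j-k}   (c_k = 0 for k > q),
using gamma(-m) = gamma(m).
psi-weights needed (psi_j = theta_j + sum_i phi_i psi_{j-i}):
  psi_1 = theta_1 + phi_1 = 0.259 + (-0.075) = 0.184
Right-hand sides:
  c_0 = sigma^2 (1 + theta_1 psi_1) = 1 * (1 + (0.259)(0.184)) = 1 * 1.047656 = 1.047656
  c_1 = sigma^2 theta_1 = 1 * (0.259) = 0.259
  c_2 = 0
Equations for k = 0 and k = 1 (AR order 1):
  gamma(0) = phi_1 gamma(1) + c_0
  gamma(1) = phi_1 gamma(0) + c_1
Substituting the second into the first: gamma(0) (1 - phi_1^2) = c_0 + phi_1 c_1, so
  gamma(0) = (c_0 + phi_1 c_1) / (1 - phi_1^2) = (1.047656 + (-0.075)(0.259)) / (1 - (-0.075)^2) = 1.028231 / 0.994375 = 1.034048.
  gamma(1) = phi_1 gamma(0) + c_1 = (-0.075)(1.034048) + (0.259) = 0.181446.
For k = 2 (> q): gamma(2) = phi_1 gamma(1) = (-0.075)(0.181446) = -0.013608.
Therefore gamma(2) = -0.0136 (to 4 decimal places).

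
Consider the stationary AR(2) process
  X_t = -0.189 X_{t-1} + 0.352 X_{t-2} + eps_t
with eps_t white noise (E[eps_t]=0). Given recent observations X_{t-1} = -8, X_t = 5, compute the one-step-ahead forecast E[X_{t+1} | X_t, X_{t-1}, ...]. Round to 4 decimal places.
E[X_{t+1} \mid \mathcal F_t] = -3.7610

For an AR(p) model X_t = c + sum_i phi_i X_{t-i} + eps_t, the
one-step-ahead conditional mean is
  E[X_{t+1} | X_t, ...] = c + sum_i phi_i X_{t+1-i}.
Substitute known values:
  E[X_{t+1} | ...] = (-0.189) * (5) + (0.352) * (-8)
                   = -3.7610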